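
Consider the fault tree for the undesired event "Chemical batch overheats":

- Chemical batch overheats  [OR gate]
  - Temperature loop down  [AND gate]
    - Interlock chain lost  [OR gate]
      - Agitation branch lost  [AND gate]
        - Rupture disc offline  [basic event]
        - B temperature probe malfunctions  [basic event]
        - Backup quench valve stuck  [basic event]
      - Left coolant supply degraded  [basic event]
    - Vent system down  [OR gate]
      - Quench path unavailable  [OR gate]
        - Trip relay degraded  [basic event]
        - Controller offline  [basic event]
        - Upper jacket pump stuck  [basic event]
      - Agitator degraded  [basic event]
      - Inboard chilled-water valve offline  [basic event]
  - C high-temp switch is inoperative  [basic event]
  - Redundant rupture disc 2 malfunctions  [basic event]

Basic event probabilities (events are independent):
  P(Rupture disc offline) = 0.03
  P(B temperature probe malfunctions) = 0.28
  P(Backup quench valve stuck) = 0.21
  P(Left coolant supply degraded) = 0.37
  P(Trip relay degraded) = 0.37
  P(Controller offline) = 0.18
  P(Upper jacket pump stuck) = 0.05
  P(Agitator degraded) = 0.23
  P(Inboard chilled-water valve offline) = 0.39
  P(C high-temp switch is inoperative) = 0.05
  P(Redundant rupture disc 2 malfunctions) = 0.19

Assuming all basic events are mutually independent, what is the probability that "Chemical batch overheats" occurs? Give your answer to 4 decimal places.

0.4502

P(Agitation branch lost) [AND] = 0.03 × 0.28 × 0.21 = 0.001764
P(Interlock chain lost) [OR] = 1 − (1−0.001764) × (1−0.37) = 0.371111
P(Quench path unavailable) [OR] = 1 − (1−0.37) × (1−0.18) × (1−0.05) = 0.509230
P(Vent system down) [OR] = 1 − (1−0.509230) × (1−0.23) × (1−0.39) = 0.769485
P(Temperature loop down) [AND] = 0.371111 × 0.769485 = 0.285564
P(Chemical batch overheats) [OR] = 1 − (1−0.285564) × (1−0.05) × (1−0.19) = 0.450241
Rounded to 4 decimal places: P(Chemical batch overheats) ≈ 0.4502.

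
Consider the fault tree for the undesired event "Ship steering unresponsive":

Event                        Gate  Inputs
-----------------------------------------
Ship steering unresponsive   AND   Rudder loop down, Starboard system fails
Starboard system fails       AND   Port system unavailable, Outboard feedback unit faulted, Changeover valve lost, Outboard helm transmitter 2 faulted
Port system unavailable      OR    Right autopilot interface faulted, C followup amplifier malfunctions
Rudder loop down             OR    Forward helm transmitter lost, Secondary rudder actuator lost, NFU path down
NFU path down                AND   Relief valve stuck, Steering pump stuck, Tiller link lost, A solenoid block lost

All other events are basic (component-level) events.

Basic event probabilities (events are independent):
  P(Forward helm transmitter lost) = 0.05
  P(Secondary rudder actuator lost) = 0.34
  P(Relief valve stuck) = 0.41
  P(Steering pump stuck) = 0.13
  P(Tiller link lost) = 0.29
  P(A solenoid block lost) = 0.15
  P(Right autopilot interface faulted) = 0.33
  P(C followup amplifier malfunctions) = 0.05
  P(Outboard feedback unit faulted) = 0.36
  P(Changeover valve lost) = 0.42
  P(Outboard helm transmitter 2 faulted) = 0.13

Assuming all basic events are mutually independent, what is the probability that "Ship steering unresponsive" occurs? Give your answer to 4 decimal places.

0.0027

P(NFU path down) [AND] = 0.41 × 0.13 × 0.29 × 0.15 = 0.002319
P(Rudder loop down) [OR] = 1 − (1−0.05) × (1−0.34) × (1−0.002319) = 0.374454
P(Port system unavailable) [OR] = 1 − (1−0.33) × (1−0.05) = 0.363500
P(Starboard system fails) [AND] = 0.363500 × 0.36 × 0.42 × 0.13 = 0.007145
P(Ship steering unresponsive) [AND] = 0.374454 × 0.007145 = 0.002675
Rounded to 4 decimal places: P(Ship steering unresponsive) ≈ 0.0027.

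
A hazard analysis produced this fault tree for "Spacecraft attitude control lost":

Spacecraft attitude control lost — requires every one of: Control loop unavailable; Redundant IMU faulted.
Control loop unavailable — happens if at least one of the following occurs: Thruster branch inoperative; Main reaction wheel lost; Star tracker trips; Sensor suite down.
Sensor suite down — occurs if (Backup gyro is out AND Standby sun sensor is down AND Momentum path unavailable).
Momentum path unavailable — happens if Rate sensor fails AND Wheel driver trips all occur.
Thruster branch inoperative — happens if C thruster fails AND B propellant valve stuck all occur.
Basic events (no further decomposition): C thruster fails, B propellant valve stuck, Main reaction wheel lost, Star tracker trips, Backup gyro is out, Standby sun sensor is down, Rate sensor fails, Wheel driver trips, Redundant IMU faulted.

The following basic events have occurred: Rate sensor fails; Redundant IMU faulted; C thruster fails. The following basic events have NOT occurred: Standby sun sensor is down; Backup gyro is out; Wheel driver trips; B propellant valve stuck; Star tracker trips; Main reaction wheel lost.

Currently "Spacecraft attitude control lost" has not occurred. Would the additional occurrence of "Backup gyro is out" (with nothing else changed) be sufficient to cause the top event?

No

Counterfactual: set "Backup gyro is out" to occurred.
Thruster branch inoperative [AND]: C thruster fails=occurs, B propellant valve stuck=not → not all inputs occur → does not occur.
Momentum path unavailable [AND]: Rate sensor fails=occurs, Wheel driver trips=not → not all inputs occur → does not occur.
Sensor suite down [AND]: Backup gyro is out=occurs, Standby sun sensor is down=not, Momentum path unavailable=not → not all inputs occur → does not occur.
Control loop unavailable [OR]: Thruster branch inoperative=not, Main reaction wheel lost=not, Star tracker trips=not, Sensor suite down=not → no input occurs → does not occur.
Spacecraft attitude control lost [AND]: Control loop unavailable=not, Redundant IMU faulted=occurs → not all inputs occur → does not occur.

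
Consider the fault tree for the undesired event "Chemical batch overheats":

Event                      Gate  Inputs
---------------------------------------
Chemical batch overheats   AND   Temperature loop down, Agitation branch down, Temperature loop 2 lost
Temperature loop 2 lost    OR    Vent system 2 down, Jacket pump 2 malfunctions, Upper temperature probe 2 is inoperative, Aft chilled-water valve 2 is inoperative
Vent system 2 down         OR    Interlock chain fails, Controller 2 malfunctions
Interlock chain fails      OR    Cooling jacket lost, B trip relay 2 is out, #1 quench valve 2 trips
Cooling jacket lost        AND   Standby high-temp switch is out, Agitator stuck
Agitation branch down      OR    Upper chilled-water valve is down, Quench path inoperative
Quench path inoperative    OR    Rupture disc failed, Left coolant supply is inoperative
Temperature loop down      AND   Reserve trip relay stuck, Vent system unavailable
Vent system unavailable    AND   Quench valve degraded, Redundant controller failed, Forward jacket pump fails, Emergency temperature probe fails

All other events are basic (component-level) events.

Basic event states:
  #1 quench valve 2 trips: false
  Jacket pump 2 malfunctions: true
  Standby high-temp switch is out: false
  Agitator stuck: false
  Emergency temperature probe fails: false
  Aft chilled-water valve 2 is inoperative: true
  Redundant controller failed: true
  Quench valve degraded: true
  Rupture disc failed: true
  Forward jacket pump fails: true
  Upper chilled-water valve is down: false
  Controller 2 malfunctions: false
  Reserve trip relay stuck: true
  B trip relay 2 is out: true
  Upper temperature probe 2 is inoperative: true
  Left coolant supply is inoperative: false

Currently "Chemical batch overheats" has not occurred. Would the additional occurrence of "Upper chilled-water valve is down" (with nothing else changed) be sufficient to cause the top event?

No

Counterfactual: set "Upper chilled-water valve is down" to occurred.
Vent system unavailable [AND]: Quench valve degraded=occurs, Redundant controller failed=occurs, Forward jacket pump fails=occurs, Emergency temperature probe fails=not → not all inputs occur → does not occur.
Temperature loop down [AND]: Reserve trip relay stuck=occurs, Vent system unavailable=not → not all inputs occur → does not occur.
Quench path inoperative [OR]: Rupture disc failed=occurs, Left coolant supply is inoperative=not → at least one input occurs → occurs.
Agitation branch down [OR]: Upper chilled-water valve is down=occurs, Quench path inoperative=occurs → at least one input occurs → occurs.
Cooling jacket lost [AND]: Standby high-temp switch is out=not, Agitator stuck=not → not all inputs occur → does not occur.
Interlock chain fails [OR]: Cooling jacket lost=not, B trip relay 2 is out=occurs, #1 quench valve 2 trips=not → at least one input occurs → occurs.
Vent system 2 down [OR]: Interlock chain fails=occurs, Controller 2 malfunctions=not → at least one input occurs → occurs.
Temperature loop 2 lost [OR]: Vent system 2 down=occurs, Jacket pump 2 malfunctions=occurs, Upper temperature probe 2 is inoperative=occurs, Aft chilled-water valve 2 is inoperative=occurs → at least one input occurs → occurs.
Chemical batch overheats [AND]: Temperature loop down=not, Agitation branch down=occurs, Temperature loop 2 lost=occurs → not all inputs occur → does not occur.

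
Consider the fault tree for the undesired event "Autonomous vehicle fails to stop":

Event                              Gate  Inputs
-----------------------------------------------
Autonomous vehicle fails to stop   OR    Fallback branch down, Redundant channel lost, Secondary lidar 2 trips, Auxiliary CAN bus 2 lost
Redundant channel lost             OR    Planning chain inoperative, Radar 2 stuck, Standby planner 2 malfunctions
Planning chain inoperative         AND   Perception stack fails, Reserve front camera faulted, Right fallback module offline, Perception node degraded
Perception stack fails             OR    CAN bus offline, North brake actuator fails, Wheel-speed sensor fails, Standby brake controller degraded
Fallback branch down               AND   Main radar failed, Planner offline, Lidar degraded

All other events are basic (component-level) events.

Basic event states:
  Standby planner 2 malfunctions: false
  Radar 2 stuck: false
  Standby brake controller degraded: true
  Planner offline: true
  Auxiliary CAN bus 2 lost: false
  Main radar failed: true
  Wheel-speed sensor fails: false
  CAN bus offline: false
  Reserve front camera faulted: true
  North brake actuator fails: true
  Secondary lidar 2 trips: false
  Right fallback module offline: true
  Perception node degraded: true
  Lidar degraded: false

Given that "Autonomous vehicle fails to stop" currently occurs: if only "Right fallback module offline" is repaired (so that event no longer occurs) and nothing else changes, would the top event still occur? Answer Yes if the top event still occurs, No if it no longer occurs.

No

Counterfactual: set "Right fallback module offline" to not occurred.
Fallback branch down [AND]: Main radar failed=occurs, Planner offline=occurs, Lidar degraded=not → not all inputs occur → does not occur.
Perception stack fails [OR]: CAN bus offline=not, North brake actuator fails=occurs, Wheel-speed sensor fails=not, Standby brake controller degraded=occurs → at least one input occurs → occurs.
Planning chain inoperative [AND]: Perception stack fails=occurs, Reserve front camera faulted=occurs, Right fallback module offline=not, Perception node degraded=occurs → not all inputs occur → does not occur.
Redundant channel lost [OR]: Planning chain inoperative=not, Radar 2 stuck=not, Standby planner 2 malfunctions=not → no input occurs → does not occur.
Autonomous vehicle fails to stop [OR]: Fallback branch down=not, Redundant channel lost=not, Secondary lidar 2 trips=not, Auxiliary CAN bus 2 lost=not → no input occurs → does not occur.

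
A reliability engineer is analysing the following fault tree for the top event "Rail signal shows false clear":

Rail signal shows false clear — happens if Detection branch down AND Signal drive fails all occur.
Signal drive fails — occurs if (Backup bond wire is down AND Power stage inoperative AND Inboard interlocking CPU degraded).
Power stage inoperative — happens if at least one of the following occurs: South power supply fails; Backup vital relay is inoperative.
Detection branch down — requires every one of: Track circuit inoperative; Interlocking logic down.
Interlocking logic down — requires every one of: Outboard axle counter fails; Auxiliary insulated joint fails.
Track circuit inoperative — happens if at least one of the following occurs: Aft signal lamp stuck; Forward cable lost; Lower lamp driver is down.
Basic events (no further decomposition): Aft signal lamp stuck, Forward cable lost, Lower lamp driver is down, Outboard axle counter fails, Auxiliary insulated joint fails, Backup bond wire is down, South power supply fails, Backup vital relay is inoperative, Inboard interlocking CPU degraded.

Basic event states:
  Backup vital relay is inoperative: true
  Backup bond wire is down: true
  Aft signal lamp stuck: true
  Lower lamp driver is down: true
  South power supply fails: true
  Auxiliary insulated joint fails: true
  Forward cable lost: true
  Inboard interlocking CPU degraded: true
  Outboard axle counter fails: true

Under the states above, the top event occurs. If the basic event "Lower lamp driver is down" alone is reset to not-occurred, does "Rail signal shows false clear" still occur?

Yes

Counterfactual: set "Lower lamp driver is down" to not occurred.
Track circuit inoperative [OR]: Aft signal lamp stuck=occurs, Forward cable lost=occurs, Lower lamp driver is down=not → at least one input occurs → occurs.
Interlocking logic down [AND]: Outboard axle counter fails=occurs, Auxiliary insulated joint fails=occurs → all inputs occur → occurs.
Detection branch down [AND]: Track circuit inoperative=occurs, Interlocking logic down=occurs → all inputs occur → occurs.
Power stage inoperative [OR]: South power supply fails=occurs, Backup vital relay is inoperative=occurs → at least one input occurs → occurs.
Signal drive fails [AND]: Backup bond wire is down=occurs, Power stage inoperative=occurs, Inboard interlocking CPU degraded=occurs → all inputs occur → occurs.
Rail signal shows false clear [AND]: Detection branch down=occurs, Signal drive fails=occurs → all inputs occur → occurs.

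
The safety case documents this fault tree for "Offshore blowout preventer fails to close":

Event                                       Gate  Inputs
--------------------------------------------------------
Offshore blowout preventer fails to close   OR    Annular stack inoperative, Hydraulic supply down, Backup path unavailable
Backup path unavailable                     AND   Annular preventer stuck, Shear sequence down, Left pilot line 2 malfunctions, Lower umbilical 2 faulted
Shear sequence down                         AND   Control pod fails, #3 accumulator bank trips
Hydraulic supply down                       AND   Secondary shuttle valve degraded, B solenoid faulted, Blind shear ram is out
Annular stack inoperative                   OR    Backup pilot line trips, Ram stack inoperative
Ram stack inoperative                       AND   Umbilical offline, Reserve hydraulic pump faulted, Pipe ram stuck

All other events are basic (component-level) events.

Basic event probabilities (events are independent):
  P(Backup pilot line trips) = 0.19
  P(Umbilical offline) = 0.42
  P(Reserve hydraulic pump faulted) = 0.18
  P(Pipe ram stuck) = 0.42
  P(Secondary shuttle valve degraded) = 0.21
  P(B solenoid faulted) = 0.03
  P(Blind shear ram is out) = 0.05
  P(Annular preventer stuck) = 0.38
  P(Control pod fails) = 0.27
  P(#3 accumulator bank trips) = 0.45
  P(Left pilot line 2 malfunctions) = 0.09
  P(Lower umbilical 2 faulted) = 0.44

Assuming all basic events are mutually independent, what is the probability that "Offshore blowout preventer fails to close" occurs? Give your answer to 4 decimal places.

0.2174

P(Ram stack inoperative) [AND] = 0.42 × 0.18 × 0.42 = 0.031752
P(Annular stack inoperative) [OR] = 1 − (1−0.19) × (1−0.031752) = 0.215719
P(Hydraulic supply down) [AND] = 0.21 × 0.03 × 0.05 = 0.000315
P(Shear sequence down) [AND] = 0.27 × 0.45 = 0.121500
P(Backup path unavailable) [AND] = 0.38 × 0.121500 × 0.09 × 0.44 = 0.001828
P(Offshore blowout preventer fails to close) [OR] = 1 − (1−0.215719) × (1−0.000315) × (1−0.001828) = 0.217399
Rounded to 4 decimal places: P(Offshore blowout preventer fails to close) ≈ 0.2174.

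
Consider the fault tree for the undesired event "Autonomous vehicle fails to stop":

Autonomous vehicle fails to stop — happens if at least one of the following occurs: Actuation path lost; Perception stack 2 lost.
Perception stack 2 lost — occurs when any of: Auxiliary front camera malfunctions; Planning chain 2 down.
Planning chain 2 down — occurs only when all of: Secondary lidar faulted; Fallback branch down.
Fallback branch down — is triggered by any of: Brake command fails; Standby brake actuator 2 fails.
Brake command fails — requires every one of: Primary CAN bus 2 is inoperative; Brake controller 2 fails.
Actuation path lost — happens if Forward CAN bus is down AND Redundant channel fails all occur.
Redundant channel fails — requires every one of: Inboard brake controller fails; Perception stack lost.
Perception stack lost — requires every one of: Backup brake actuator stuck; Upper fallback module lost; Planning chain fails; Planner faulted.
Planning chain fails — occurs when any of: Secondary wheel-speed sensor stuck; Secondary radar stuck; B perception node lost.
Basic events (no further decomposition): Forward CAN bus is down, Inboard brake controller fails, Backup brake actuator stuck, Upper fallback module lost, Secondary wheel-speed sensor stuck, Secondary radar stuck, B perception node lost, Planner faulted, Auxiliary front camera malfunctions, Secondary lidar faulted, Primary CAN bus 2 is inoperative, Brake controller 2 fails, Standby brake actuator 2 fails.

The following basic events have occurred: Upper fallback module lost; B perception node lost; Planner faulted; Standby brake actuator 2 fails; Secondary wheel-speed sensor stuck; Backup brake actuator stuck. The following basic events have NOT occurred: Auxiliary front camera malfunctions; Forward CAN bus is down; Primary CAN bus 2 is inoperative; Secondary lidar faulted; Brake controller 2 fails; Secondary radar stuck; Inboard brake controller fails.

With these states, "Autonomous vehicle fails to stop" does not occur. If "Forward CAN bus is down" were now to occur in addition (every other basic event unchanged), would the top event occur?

Counterfactual: set "Forward CAN bus is down" to occurred.
Planning chain fails [OR]: Secondary wheel-speed sensor stuck=occurs, Secondary radar stuck=not, B perception node lost=occurs → at least one input occurs → occurs.
Perception stack lost [AND]: Backup brake actuator stuck=occurs, Upper fallback module lost=occurs, Planning chain fails=occurs, Planner faulted=occurs → all inputs occur → occurs.
Redundant channel fails [AND]: Inboard brake controller fails=not, Perception stack lost=occurs → not all inputs occur → does not occur.
Actuation path lost [AND]: Forward CAN bus is down=occurs, Redundant channel fails=not → not all inputs occur → does not occur.
Brake command fails [AND]: Primary CAN bus 2 is inoperative=not, Brake controller 2 fails=not → not all inputs occur → does not occur.
Fallback branch down [OR]: Brake command fails=not, Standby brake actuator 2 fails=occurs → at least one input occurs → occurs.
Planning chain 2 down [AND]: Secondary lidar faulted=not, Fallback branch down=occurs → not all inputs occur → does not occur.
Perception stack 2 lost [OR]: Auxiliary front camera malfunctions=not, Planning chain 2 down=not → no input occurs → does not occur.
Autonomous vehicle fails to stop [OR]: Actuation path lost=not, Perception stack 2 lost=not → no input occurs → does not occur.

No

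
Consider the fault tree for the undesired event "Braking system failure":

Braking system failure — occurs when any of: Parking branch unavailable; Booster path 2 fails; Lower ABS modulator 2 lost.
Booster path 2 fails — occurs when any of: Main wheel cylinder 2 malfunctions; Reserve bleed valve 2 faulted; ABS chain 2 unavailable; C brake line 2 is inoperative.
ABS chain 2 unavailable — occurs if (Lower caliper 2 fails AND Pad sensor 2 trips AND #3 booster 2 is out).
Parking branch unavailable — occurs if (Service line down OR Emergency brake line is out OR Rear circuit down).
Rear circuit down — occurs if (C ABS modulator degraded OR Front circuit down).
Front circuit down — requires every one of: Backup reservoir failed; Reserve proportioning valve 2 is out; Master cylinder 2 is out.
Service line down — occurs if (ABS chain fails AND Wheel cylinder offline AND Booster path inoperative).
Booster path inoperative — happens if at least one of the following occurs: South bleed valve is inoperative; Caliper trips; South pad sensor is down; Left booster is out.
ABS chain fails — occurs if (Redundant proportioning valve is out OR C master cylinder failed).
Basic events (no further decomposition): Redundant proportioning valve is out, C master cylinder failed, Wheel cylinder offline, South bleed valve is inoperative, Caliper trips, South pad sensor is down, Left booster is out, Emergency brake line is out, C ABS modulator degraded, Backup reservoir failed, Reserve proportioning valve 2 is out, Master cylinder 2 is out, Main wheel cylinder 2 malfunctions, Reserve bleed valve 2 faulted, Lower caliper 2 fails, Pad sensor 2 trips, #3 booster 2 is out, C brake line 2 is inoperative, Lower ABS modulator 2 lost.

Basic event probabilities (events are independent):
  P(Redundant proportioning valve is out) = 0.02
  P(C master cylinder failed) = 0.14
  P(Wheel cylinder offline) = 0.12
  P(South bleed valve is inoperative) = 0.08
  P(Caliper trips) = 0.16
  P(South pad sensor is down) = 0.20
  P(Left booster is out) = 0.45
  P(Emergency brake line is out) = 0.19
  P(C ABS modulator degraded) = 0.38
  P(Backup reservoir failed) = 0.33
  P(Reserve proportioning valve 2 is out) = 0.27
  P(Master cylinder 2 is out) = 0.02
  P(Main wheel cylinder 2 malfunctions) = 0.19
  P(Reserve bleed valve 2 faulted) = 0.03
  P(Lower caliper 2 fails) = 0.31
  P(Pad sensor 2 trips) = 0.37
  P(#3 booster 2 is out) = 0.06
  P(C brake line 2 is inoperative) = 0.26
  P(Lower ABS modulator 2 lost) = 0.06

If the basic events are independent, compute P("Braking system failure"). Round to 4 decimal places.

0.7313

P(ABS chain fails) [OR] = 1 − (1−0.02) × (1−0.14) = 0.157200
P(Booster path inoperative) [OR] = 1 − (1−0.08) × (1−0.16) × (1−0.20) × (1−0.45) = 0.659968
P(Service line down) [AND] = 0.157200 × 0.12 × 0.659968 = 0.012450
P(Front circuit down) [AND] = 0.33 × 0.27 × 0.02 = 0.001782
P(Rear circuit down) [OR] = 1 − (1−0.38) × (1−0.001782) = 0.381105
P(Parking branch unavailable) [OR] = 1 − (1−0.012450) × (1−0.19) × (1−0.381105) = 0.504936
P(ABS chain 2 unavailable) [AND] = 0.31 × 0.37 × 0.06 = 0.006882
P(Booster path 2 fails) [OR] = 1 − (1−0.19) × (1−0.03) × (1−0.006882) × (1−0.26) = 0.422583
P(Braking system failure) [OR] = 1 − (1−0.504936) × (1−0.422583) × (1−0.06) = 0.731293
Rounded to 4 decimal places: P(Braking system failure) ≈ 0.7313.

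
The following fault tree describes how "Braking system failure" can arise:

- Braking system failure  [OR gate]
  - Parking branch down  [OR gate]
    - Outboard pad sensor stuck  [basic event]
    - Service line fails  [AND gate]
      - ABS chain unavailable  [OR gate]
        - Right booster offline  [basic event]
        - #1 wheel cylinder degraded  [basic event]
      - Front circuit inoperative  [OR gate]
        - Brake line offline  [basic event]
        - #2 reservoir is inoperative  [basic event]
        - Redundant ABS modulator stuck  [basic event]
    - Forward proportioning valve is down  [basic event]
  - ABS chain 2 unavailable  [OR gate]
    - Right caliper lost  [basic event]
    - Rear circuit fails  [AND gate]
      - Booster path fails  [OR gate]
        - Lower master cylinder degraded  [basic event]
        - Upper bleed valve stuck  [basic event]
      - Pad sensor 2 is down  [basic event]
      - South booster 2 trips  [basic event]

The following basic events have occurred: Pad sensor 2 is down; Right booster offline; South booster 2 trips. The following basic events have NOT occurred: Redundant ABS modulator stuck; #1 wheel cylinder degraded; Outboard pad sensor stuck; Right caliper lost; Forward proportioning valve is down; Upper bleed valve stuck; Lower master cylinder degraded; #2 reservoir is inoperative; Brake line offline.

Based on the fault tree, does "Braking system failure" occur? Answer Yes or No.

ABS chain unavailable [OR]: Right booster offline=occurs, #1 wheel cylinder degraded=not → at least one input occurs → occurs.
Front circuit inoperative [OR]: Brake line offline=not, #2 reservoir is inoperative=not, Redundant ABS modulator stuck=not → no input occurs → does not occur.
Service line fails [AND]: ABS chain unavailable=occurs, Front circuit inoperative=not → not all inputs occur → does not occur.
Parking branch down [OR]: Outboard pad sensor stuck=not, Service line fails=not, Forward proportioning valve is down=not → no input occurs → does not occur.
Booster path fails [OR]: Lower master cylinder degraded=not, Upper bleed valve stuck=not → no input occurs → does not occur.
Rear circuit fails [AND]: Booster path fails=not, Pad sensor 2 is down=occurs, South booster 2 trips=occurs → not all inputs occur → does not occur.
ABS chain 2 unavailable [OR]: Right caliper lost=not, Rear circuit fails=not → no input occurs → does not occur.
Braking system failure [OR]: Parking branch down=not, ABS chain 2 unavailable=not → no input occurs → does not occur.

No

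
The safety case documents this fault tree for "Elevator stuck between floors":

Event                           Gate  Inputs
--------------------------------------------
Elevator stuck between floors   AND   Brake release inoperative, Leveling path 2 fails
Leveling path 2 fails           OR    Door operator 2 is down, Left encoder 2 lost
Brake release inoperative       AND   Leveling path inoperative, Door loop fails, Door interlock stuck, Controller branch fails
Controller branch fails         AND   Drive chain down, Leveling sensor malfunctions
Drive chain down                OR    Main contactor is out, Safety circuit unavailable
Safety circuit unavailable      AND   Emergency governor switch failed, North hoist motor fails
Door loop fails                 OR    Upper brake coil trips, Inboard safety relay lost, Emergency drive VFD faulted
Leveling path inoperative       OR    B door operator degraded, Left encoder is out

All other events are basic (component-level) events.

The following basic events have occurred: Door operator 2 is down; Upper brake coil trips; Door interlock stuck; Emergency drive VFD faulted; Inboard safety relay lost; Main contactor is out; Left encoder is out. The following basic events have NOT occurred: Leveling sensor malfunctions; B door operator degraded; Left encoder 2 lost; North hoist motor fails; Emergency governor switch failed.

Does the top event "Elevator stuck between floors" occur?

No

Leveling path inoperative [OR]: B door operator degraded=not, Left encoder is out=occurs → at least one input occurs → occurs.
Door loop fails [OR]: Upper brake coil trips=occurs, Inboard safety relay lost=occurs, Emergency drive VFD faulted=occurs → at least one input occurs → occurs.
Safety circuit unavailable [AND]: Emergency governor switch failed=not, North hoist motor fails=not → not all inputs occur → does not occur.
Drive chain down [OR]: Main contactor is out=occurs, Safety circuit unavailable=not → at least one input occurs → occurs.
Controller branch fails [AND]: Drive chain down=occurs, Leveling sensor malfunctions=not → not all inputs occur → does not occur.
Brake release inoperative [AND]: Leveling path inoperative=occurs, Door loop fails=occurs, Door interlock stuck=occurs, Controller branch fails=not → not all inputs occur → does not occur.
Leveling path 2 fails [OR]: Door operator 2 is down=occurs, Left encoder 2 lost=not → at least one input occurs → occurs.
Elevator stuck between floors [AND]: Brake release inoperative=not, Leveling path 2 fails=occurs → not all inputs occur → does not occur.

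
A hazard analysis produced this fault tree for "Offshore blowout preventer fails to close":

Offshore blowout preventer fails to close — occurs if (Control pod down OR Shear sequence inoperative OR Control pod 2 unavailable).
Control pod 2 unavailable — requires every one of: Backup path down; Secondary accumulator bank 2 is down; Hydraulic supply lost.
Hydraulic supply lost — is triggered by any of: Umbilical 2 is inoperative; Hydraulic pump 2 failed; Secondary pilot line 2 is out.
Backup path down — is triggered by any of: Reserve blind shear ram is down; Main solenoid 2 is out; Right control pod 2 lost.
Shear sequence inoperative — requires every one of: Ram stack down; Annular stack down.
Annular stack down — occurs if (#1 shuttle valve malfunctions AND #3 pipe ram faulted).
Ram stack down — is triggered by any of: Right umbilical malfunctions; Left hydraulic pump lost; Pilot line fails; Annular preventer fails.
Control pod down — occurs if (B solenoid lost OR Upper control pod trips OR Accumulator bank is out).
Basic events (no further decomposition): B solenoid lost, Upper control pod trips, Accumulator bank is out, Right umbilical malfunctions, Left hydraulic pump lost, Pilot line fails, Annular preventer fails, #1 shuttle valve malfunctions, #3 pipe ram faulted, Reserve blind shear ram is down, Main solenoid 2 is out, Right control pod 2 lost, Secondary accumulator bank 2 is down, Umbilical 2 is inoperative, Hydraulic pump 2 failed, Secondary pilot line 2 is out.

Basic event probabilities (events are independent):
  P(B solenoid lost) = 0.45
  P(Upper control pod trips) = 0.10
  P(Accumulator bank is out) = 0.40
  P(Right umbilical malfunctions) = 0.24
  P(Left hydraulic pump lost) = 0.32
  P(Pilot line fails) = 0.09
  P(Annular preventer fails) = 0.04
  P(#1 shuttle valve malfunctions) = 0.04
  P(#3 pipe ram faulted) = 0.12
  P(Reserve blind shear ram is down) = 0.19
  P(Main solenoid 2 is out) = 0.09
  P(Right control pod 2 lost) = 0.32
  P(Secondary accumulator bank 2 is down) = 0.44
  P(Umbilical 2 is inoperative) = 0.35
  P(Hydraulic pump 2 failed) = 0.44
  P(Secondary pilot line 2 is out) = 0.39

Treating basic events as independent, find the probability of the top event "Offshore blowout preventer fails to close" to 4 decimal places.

P(Control pod down) [OR] = 1 − (1−0.45) × (1−0.10) × (1−0.40) = 0.703000
P(Ram stack down) [OR] = 1 − (1−0.24) × (1−0.32) × (1−0.09) × (1−0.04) = 0.548524
P(Annular stack down) [AND] = 0.04 × 0.12 = 0.004800
P(Shear sequence inoperative) [AND] = 0.548524 × 0.004800 = 0.002633
P(Backup path down) [OR] = 1 − (1−0.19) × (1−0.09) × (1−0.32) = 0.498772
P(Hydraulic supply lost) [OR] = 1 − (1−0.35) × (1−0.44) × (1−0.39) = 0.777960
P(Control pod 2 unavailable) [AND] = 0.498772 × 0.44 × 0.777960 = 0.170731
P(Offshore blowout preventer fails to close) [OR] = 1 − (1−0.703000) × (1−0.002633) × (1−0.170731) = 0.754356
Rounded to 4 decimal places: P(Offshore blowout preventer fails to close) ≈ 0.7544.

0.7544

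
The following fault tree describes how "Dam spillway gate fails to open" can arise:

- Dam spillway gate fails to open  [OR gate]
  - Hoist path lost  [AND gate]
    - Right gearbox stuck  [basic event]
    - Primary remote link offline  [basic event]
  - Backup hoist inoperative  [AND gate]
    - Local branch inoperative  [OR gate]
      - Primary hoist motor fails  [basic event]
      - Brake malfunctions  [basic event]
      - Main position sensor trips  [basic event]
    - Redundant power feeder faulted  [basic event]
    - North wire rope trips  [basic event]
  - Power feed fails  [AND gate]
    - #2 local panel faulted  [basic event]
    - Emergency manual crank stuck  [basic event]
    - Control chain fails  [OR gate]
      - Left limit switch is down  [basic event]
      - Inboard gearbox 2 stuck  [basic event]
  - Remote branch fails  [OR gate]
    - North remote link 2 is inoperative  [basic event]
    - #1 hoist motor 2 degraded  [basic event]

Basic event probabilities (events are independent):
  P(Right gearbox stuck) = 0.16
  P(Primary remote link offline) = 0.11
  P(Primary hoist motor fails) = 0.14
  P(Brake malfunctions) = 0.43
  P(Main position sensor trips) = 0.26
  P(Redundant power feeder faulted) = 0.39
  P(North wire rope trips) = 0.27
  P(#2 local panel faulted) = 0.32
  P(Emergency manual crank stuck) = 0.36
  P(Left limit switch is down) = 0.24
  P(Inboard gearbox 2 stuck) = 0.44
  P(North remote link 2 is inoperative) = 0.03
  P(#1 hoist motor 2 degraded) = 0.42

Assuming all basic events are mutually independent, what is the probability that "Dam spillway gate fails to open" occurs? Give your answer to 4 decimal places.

0.5185

P(Hoist path lost) [AND] = 0.16 × 0.11 = 0.017600
P(Local branch inoperative) [OR] = 1 − (1−0.14) × (1−0.43) × (1−0.26) = 0.637252
P(Backup hoist inoperative) [AND] = 0.637252 × 0.39 × 0.27 = 0.067103
P(Control chain fails) [OR] = 1 − (1−0.24) × (1−0.44) = 0.574400
P(Power feed fails) [AND] = 0.32 × 0.36 × 0.574400 = 0.066171
P(Remote branch fails) [OR] = 1 − (1−0.03) × (1−0.42) = 0.437400
P(Dam spillway gate fails to open) [OR] = 1 − (1−0.017600) × (1−0.067103) × (1−0.066171) × (1−0.437400) = 0.518508
Rounded to 4 decimal places: P(Dam spillway gate fails to open) ≈ 0.5185.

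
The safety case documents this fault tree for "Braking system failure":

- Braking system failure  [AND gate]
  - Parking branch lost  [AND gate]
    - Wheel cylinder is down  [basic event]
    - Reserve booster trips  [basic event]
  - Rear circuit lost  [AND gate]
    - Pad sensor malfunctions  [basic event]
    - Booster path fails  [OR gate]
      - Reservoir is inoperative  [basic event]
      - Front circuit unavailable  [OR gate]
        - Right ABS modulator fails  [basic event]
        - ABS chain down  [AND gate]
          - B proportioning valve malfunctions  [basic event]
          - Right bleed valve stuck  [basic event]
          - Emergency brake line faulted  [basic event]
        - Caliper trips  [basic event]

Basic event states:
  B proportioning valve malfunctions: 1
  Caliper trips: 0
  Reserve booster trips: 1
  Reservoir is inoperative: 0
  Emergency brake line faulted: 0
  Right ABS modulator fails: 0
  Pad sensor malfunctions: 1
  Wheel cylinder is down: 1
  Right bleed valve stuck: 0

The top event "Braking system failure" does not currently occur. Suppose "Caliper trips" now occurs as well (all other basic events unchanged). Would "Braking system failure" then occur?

Counterfactual: set "Caliper trips" to occurred.
Parking branch lost [AND]: Wheel cylinder is down=occurs, Reserve booster trips=occurs → all inputs occur → occurs.
ABS chain down [AND]: B proportioning valve malfunctions=occurs, Right bleed valve stuck=not, Emergency brake line faulted=not → not all inputs occur → does not occur.
Front circuit unavailable [OR]: Right ABS modulator fails=not, ABS chain down=not, Caliper trips=occurs → at least one input occurs → occurs.
Booster path fails [OR]: Reservoir is inoperative=not, Front circuit unavailable=occurs → at least one input occurs → occurs.
Rear circuit lost [AND]: Pad sensor malfunctions=occurs, Booster path fails=occurs → all inputs occur → occurs.
Braking system failure [AND]: Parking branch lost=occurs, Rear circuit lost=occurs → all inputs occur → occurs.

Yes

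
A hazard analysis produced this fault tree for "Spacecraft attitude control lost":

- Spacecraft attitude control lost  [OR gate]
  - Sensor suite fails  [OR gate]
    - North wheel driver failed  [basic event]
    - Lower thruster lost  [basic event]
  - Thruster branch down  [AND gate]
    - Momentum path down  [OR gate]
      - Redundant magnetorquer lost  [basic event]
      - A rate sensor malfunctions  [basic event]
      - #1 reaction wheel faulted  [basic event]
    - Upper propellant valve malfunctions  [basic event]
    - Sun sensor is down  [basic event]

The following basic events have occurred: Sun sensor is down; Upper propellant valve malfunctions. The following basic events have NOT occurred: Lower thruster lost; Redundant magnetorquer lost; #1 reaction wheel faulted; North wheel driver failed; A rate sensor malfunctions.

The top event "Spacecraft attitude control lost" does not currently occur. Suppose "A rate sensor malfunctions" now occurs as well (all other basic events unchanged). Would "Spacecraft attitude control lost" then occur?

Counterfactual: set "A rate sensor malfunctions" to occurred.
Sensor suite fails [OR]: North wheel driver failed=not, Lower thruster lost=not → no input occurs → does not occur.
Momentum path down [OR]: Redundant magnetorquer lost=not, A rate sensor malfunctions=occurs, #1 reaction wheel faulted=not → at least one input occurs → occurs.
Thruster branch down [AND]: Momentum path down=occurs, Upper propellant valve malfunctions=occurs, Sun sensor is down=occurs → all inputs occur → occurs.
Spacecraft attitude control lost [OR]: Sensor suite fails=not, Thruster branch down=occurs → at least one input occurs → occurs.

Yes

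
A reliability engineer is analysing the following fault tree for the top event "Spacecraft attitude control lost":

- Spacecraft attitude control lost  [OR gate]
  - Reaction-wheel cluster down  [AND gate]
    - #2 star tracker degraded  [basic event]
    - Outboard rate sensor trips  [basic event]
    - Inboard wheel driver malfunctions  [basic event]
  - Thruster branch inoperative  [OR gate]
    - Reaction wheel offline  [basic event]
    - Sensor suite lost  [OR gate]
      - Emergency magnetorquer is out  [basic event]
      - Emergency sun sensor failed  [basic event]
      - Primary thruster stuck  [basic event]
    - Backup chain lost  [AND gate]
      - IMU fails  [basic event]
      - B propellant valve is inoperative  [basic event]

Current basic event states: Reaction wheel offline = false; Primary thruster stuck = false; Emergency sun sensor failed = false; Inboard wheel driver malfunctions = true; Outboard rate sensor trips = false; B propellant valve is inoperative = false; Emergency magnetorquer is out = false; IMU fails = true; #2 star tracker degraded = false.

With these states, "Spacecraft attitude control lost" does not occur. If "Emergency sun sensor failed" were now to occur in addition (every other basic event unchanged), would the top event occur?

Yes

Counterfactual: set "Emergency sun sensor failed" to occurred.
Reaction-wheel cluster down [AND]: #2 star tracker degraded=not, Outboard rate sensor trips=not, Inboard wheel driver malfunctions=occurs → not all inputs occur → does not occur.
Sensor suite lost [OR]: Emergency magnetorquer is out=not, Emergency sun sensor failed=occurs, Primary thruster stuck=not → at least one input occurs → occurs.
Backup chain lost [AND]: IMU fails=occurs, B propellant valve is inoperative=not → not all inputs occur → does not occur.
Thruster branch inoperative [OR]: Reaction wheel offline=not, Sensor suite lost=occurs, Backup chain lost=not → at least one input occurs → occurs.
Spacecraft attitude control lost [OR]: Reaction-wheel cluster down=not, Thruster branch inoperative=occurs → at least one input occurs → occurs.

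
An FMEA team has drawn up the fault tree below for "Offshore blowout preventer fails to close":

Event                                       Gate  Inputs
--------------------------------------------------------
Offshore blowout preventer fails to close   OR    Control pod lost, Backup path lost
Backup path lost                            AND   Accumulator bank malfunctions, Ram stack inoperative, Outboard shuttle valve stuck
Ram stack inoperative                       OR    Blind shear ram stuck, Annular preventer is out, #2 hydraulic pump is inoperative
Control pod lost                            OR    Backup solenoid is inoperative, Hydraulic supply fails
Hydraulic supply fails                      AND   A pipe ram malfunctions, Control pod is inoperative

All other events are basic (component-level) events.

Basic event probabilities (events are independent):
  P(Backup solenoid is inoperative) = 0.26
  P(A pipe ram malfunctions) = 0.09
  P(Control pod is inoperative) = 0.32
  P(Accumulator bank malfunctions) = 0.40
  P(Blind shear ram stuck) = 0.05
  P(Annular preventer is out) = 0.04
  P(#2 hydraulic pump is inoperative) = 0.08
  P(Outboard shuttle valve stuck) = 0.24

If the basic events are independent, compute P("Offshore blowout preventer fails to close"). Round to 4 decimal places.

0.2924

P(Hydraulic supply fails) [AND] = 0.09 × 0.32 = 0.028800
P(Control pod lost) [OR] = 1 − (1−0.26) × (1−0.028800) = 0.281312
P(Ram stack inoperative) [OR] = 1 − (1−0.05) × (1−0.04) × (1−0.08) = 0.160960
P(Backup path lost) [AND] = 0.40 × 0.160960 × 0.24 = 0.015452
P(Offshore blowout preventer fails to close) [OR] = 1 − (1−0.281312) × (1−0.015452) = 0.292417
Rounded to 4 decimal places: P(Offshore blowout preventer fails to close) ≈ 0.2924.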